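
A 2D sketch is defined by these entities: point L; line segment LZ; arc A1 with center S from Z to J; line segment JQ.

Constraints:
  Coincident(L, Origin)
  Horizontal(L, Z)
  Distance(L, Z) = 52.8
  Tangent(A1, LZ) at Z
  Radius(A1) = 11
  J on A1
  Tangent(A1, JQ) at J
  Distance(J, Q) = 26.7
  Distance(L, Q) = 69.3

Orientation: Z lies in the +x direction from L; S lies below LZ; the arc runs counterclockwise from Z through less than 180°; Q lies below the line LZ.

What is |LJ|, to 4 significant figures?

46.39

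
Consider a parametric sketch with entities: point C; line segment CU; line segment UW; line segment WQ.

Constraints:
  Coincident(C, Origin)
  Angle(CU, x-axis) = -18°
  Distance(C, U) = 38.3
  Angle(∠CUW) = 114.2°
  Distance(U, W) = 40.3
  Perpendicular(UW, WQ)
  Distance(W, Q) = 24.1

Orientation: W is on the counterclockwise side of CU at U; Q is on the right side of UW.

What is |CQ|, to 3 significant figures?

81.4

∠CUW = 114.2°, so UW runs at -18.0° + (180° − 114.2°) = 47.8° from the x-axis; with |UW| = 40.3, W = U + 40.3·(cos 47.8°, sin 47.8°) = (63.5, 18.0). The perpendicularity gives WQ at right angles to UW; with |WQ| = 24.1 on the right of UW, Q = W + 24.1·(0.741, -0.672) = (81.3, 1.83). Then |CQ| = |Q − C| = 81.4.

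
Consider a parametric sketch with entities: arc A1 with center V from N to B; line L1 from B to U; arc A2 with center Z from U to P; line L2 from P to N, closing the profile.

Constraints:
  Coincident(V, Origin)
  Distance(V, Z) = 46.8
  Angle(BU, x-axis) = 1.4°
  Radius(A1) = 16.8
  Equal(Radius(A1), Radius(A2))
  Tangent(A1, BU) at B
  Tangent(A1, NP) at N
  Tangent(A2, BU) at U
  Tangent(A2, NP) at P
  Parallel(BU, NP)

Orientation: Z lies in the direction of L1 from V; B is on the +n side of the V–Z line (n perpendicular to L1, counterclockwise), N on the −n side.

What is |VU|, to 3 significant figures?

49.7

The slot axis is L1's direction at 1.4°, so u = (cos 1.4°, sin 1.4°) = (1.00, 0.0244) and n = (−sin 1.4°, cos 1.4°) = (-0.0244, 1.00). V is at the origin and Z lies 46.8 along u from V, so Z = 46.8·u = (46.8, 1.14). Tangency of A1 to both parallel lines with radius 16.8 puts B and N at V ± 16.8·n: B = (-0.410, 16.8), N = (0.410, -16.8). Equal radii place U and P the same way about Z: U = Z + 16.8·n = (46.4, 17.9), P = Z − 16.8·n = (47.2, -15.7). Then |VU| = |U − V| = 49.7.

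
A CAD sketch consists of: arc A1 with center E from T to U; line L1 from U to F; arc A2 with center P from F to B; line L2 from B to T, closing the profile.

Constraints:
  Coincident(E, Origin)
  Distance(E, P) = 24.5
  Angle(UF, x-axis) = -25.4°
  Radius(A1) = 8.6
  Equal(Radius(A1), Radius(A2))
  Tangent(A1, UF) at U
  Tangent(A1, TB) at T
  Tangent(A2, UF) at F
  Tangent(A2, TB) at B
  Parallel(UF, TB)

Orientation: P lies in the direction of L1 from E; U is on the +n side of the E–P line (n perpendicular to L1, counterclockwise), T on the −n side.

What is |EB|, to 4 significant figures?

25.97

The slot axis is L1's direction at -25.4°, so u = (cos -25.4°, sin -25.4°) = (0.9033, -0.4289) and n = (−sin -25.4°, cos -25.4°) = (0.4289, 0.9033). E is at the origin and P lies 24.5 along u from E, so P = 24.5·u = (22.13, -10.51). Tangency of A1 to both parallel lines with radius 8.6 puts U and T at E ± 8.6·n: U = (3.689, 7.769), T = (-3.689, -7.769). Equal radii place F and B the same way about P: F = P + 8.6·n = (25.82, -2.740), B = P − 8.6·n = (18.44, -18.28). Then |EB| = |B − E| = 25.97.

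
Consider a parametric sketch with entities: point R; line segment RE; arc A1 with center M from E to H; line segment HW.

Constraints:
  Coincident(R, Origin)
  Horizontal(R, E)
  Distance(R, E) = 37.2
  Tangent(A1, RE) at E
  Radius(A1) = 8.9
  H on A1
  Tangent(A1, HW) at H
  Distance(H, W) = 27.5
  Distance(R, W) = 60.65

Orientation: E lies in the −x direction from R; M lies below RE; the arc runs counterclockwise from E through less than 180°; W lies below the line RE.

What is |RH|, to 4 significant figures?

46.68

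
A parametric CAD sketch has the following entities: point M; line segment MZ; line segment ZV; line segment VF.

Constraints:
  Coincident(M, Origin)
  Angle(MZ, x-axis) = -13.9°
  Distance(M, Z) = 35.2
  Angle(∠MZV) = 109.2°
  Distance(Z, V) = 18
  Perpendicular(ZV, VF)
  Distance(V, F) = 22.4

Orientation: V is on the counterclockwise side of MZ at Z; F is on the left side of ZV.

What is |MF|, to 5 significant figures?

31.501

M is at the origin; MZ runs at -13.9° with length 35.2, so Z = 35.2·(cos -13.9°, sin -13.9°) = (34.169, -8.4560). ∠MZV = 109.2°, so ZV runs at -13.9° + (180° − 109.2°) = 56.900° from the x-axis; with |ZV| = 18.0, V = Z + 18.0·(cos 56.900°, sin 56.900°) = (43.999, 6.6229). ZV is perpendicular to VF; with |VF| = 22.4 on the left of ZV, F = V + 22.4·(-0.83772, 0.54610) = (25.234, 18.856). Then |MF| = |F − M| = 31.501.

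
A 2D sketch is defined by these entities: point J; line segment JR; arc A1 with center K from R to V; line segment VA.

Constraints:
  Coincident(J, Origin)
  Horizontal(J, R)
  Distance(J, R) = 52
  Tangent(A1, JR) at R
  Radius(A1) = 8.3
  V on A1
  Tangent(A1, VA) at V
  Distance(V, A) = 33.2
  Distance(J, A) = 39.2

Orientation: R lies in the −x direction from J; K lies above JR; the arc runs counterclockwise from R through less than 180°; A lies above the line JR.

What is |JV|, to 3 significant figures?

45.5

Checks: ∠(KR, RJ) = 90.00° ✓; |KR| = 8.300 ✓; |KV| = 8.300 ✓; ∠(KV, VA) = 90.00° ✓; |VA| = 33.20 ✓; |JA| = 39.20 ✓.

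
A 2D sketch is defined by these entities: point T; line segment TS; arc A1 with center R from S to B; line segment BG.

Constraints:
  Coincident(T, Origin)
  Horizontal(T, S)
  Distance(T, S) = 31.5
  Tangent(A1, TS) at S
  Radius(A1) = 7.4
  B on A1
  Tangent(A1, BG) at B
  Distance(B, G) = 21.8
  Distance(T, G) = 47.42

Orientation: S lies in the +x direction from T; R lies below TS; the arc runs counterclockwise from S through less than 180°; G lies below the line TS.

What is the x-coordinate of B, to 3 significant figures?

25.2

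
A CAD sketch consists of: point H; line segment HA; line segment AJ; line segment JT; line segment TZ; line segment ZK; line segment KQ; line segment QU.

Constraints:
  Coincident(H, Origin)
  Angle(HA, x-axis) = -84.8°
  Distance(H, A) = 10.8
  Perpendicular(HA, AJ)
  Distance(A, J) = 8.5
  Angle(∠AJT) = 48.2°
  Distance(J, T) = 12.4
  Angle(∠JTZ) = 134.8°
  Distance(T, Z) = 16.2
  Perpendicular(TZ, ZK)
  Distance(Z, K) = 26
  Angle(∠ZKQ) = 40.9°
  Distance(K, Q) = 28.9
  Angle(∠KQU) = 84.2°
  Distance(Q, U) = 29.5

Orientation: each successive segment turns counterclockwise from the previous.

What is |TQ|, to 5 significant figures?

4.9679

The perpendicularity gives ZK at right angles to TZ, so ZK runs at -87.800°; with |ZK| = 26.0, K = (-14.815, -28.131). ∠ZKQ = 40.9° gives KQ at 51.300° from the x-axis; with |KQ| = 28.9, Q = (3.2546, -5.5767). Then |TQ| = |Q − T| = 4.9679.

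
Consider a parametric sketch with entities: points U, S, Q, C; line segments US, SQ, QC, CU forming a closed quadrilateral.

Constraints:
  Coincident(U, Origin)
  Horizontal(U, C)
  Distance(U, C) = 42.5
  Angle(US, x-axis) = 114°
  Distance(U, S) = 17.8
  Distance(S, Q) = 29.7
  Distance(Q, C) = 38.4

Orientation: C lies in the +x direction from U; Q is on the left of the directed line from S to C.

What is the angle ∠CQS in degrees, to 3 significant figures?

99.6°

Checks: |SQ| = 29.70 ✓; |QC| = 38.40 ✓.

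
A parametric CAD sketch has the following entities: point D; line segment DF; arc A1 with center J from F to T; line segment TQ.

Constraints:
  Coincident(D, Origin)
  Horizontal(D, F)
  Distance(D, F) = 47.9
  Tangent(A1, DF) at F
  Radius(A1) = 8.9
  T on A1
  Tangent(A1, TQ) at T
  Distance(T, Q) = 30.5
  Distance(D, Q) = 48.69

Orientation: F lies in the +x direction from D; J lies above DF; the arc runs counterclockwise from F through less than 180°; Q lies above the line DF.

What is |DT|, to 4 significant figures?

56.21

D is at the origin; D and F share the same y with |DF| = 47.9 and F on the +x side, so F = (47.90, 0.000). Tangency of A1 to DF means the radius JF is perpendicular to DF, so J = F + (0, 8.9) = (47.90, 8.900). Since JT ⟂ TQ (tangency), |JQ| = √(8.9² + 30.5²) = 31.77 regardless of where T sits on A1. So Q lies on both circle(D, 48.69) and circle(J, 31.77); the above-DF intersection is Q = (32.20, 36.52). T is the foot of the tangent from Q: T = (54.10, 15.29).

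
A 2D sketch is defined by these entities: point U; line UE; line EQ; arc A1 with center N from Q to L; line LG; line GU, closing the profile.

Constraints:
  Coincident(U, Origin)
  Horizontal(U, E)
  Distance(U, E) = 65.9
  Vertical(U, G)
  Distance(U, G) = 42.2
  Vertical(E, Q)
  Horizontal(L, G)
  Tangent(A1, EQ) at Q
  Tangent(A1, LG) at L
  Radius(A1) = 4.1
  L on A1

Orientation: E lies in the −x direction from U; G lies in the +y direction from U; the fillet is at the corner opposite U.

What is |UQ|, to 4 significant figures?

76.12

U is at the origin; UE is horizontal with |UE| = 65.9 and E on the −x side, so E = (-65.90, 0.000). UG is vertical with |UG| = 42.2 and G on the +y side, so G = (0.000, 42.20). The virtual corner opposite U is at (-65.90, 42.20). Since A1 is tangent to EQ there, NQ ⟂ EQ and since A1 is tangent to LG there, NL ⟂ LG, with radius 4.1, so the center N sits 4.1 in from both sides at N = (-61.80, 38.10). That places the tangent points at Q = (-65.90, 38.10) on EQ and L = (-61.80, 42.20) on LG. Then |UQ| = |Q − U| = 76.12.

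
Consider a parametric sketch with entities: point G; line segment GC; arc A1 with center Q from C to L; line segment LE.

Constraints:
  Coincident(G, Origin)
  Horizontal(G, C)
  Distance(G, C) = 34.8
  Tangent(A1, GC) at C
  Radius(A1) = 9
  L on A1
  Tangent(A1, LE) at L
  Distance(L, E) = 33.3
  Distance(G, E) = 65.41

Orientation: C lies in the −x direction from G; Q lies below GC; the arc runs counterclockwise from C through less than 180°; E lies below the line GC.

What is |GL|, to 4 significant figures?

43.88

Checks: |QL| = 9.000 ✓; ∠(QL, LE) = 90.00° ✓; |LE| = 33.30 ✓; |GE| = 65.41 ✓.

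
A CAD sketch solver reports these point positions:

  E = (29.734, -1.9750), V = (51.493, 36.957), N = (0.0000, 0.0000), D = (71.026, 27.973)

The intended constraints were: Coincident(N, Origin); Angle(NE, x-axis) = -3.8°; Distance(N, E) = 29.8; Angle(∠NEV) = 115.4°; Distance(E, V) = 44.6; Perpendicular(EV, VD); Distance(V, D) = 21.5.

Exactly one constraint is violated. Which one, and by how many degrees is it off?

Perpendicular(EV, VD) — off by 4.50°.

N = (0.00, 0.00) ✓; NE at -3.800° ✓; |NE| = 29.80 ✓; ∠NEV = 115.4° ✓; |EV| = 44.60 ✓; ∠(EV, VD) = 85.50° ✗; |VD| = 21.50 ✓.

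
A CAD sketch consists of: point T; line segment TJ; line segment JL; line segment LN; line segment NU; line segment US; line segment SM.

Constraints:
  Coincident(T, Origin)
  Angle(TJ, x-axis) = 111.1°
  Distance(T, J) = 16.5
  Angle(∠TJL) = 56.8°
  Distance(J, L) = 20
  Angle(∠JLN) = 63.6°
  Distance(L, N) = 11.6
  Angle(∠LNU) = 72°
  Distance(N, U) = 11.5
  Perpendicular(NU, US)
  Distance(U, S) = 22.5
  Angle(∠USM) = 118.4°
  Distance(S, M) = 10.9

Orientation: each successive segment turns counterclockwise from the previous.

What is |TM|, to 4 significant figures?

34.19

T is at the origin; TJ runs at 111.1° with length 16.5, so J = (-5.940, 15.39). ∠TJL = 56.8° gives JL at -125.7° from the x-axis; with |JL| = 20.0, L = (-17.61, -0.8479). ∠JLN = 63.6° gives LN at -9.300° from the x-axis; with |LN| = 11.6, N = (-6.163, -2.723). ∠LNU = 72.0° gives NU at 98.70° from the x-axis; with |NU| = 11.5, U = (-7.903, 8.645). The perpendicularity gives US at right angles to NU, so US runs at -171.3°; with |US| = 22.5, S = (-30.14, 5.242). ∠USM = 118.4° gives SM at -109.7° from the x-axis; with |SM| = 10.9, M = (-33.82, -5.020). Then |TM| = |M − T| = 34.19.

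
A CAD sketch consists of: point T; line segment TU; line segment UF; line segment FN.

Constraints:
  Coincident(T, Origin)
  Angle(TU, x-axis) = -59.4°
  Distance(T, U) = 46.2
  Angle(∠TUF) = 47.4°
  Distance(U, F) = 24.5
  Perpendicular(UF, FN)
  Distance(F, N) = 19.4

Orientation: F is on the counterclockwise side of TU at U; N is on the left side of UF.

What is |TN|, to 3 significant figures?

16.1

T is at the origin; TU runs at -59.4° with length 46.2, so U = 46.2·(cos -59.4°, sin -59.4°) = (23.5, -39.8). ∠TUF = 47.4°, so UF runs at -59.4° + (180° − 47.4°) = 73.2° from the x-axis; with |UF| = 24.5, F = U + 24.5·(cos 73.2°, sin 73.2°) = (30.6, -16.3). UF is perpendicular to FN; with |FN| = 19.4 on the left of UF, N = F + 19.4·(-0.957, 0.289) = (12.0, -10.7). Then |TN| = |N − T| = 16.1.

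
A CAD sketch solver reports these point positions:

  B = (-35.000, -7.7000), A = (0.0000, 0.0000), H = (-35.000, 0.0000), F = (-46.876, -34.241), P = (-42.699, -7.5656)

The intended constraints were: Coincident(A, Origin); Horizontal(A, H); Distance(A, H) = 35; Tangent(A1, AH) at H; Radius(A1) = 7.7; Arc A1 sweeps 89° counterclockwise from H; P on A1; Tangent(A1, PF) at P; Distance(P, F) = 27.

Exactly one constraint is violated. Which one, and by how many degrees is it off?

Tangent(A1, PF) at P — off by 7.90°.

A = (0.00, 0.00) ✓; A.y = 0.00, H.y = 0.00 ✓; |AH| = 35.00 ✓; ∠(BH, HA) = 90.00° ✓; |BH| = 7.700 ✓; bearing(B→P) − bearing(B→H) = 89.00° ✓; |BP| = 7.700 ✓; ∠(BP, PF) = 97.90° ✗; |PF| = 27.00 ✓.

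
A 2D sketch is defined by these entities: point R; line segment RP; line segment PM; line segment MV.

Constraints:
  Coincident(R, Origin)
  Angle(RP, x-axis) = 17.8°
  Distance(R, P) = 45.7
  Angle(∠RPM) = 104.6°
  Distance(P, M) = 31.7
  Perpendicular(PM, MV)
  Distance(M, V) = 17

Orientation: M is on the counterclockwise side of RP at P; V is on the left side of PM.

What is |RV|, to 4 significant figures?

51.08

∠RPM = 104.6°, so PM runs at 17.8° + (180° − 104.6°) = 93.20° from the x-axis; with |PM| = 31.7, M = P + 31.7·(cos 93.20°, sin 93.20°) = (41.74, 45.62). The perpendicularity gives MV at right angles to PM; with |MV| = 17.0 on the left of PM, V = M + 17.0·(-0.9984, -0.05582) = (24.77, 44.67). Then |RV| = |V − R| = 51.08.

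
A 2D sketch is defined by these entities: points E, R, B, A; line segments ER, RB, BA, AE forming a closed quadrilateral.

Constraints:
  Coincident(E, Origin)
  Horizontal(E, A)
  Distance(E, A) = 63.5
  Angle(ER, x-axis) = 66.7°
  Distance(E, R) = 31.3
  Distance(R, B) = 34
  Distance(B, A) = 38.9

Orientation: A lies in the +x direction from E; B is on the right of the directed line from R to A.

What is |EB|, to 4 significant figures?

24.89

E is at the origin; EA is horizontal with |EA| = 63.5 and A in +x, so A = (63.5, 0). ER runs at 66.7° with |ER| = 31.3, so R = (12.38, 28.75). B is determined by |RB| = 34.0 and |BA| = 38.9 together: it lies at the intersection of circle(R, 34.0) and circle(A, 38.9). With |RA| = 58.65, the foot of the radical line on RA is 26.28 from R and the perpendicular offset is √(34.0² − 26.28²) = 21.57. Taking the right-of-RA solution: B = (24.71, -2.938).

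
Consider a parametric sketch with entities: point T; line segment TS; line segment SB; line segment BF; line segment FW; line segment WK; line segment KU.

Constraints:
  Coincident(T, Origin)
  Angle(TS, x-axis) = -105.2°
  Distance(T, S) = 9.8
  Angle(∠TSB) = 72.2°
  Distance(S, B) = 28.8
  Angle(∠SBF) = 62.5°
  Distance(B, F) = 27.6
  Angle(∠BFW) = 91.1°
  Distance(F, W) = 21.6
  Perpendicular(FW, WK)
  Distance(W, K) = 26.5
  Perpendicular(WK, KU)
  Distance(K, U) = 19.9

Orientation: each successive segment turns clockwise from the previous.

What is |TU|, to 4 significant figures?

25.12

The perpendicularity gives WK at right angles to FW, so WK runs at -149.4°; with |WK| = 26.5, K = (-14.52, -12.26). WK ⟂ KU, so KU runs at 120.6°; with |KU| = 19.9, U = (-24.65, 4.866). Then |TU| = |U − T| = 25.12.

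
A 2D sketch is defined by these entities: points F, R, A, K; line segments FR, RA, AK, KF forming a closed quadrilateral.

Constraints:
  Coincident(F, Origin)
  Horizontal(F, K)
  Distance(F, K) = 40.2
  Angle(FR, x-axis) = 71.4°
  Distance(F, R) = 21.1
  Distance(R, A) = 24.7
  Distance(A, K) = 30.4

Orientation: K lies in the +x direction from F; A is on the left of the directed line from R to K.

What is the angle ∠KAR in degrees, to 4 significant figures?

89.46°

F is at the origin; F and K share the same y with |FK| = 40.2 and K in +x, so K = (40.2, 0). FR runs at 71.4° with |FR| = 21.1, so R = (6.730, 20.00). A is determined by |RA| = 24.7 and |AK| = 30.4 together: it lies at the intersection of circle(R, 24.7) and circle(K, 30.4). With |RK| = 38.99, the foot of the radical line on RK is 15.47 from R and the perpendicular offset is √(24.7² − 15.47²) = 19.26. Taking the left-of-RK solution: A = (29.89, 28.60).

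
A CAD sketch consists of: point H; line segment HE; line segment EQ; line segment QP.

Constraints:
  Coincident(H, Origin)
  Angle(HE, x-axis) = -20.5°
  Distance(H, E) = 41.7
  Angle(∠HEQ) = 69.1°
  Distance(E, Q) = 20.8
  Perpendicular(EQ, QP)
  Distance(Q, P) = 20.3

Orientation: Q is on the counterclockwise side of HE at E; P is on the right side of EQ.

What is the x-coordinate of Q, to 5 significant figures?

38.914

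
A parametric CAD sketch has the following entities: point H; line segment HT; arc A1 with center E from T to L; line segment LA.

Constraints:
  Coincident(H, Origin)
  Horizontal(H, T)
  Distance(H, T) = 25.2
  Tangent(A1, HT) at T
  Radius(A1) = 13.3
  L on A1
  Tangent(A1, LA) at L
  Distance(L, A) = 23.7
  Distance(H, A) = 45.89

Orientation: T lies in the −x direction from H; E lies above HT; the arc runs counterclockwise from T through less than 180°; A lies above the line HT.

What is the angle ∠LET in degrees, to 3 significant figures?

112°

H is at the origin; H and T share the same y with |HT| = 25.2 and T on the −x side, so T = (-25.2, 0.00). A1 meets HT tangentially, so ET is at right angles to HT, so E = T + (0, 13.3) = (-25.2, 13.3). Since EL ⟂ LA (tangency), |EA| = √(13.3² + 23.7²) = 27.2 regardless of where L sits on A1. So A lies on both circle(H, 45.89) and circle(E, 27.2); the above-HT intersection is A = (-22.0, 40.3). L is the foot of the tangent from A: L = (-12.9, 18.4).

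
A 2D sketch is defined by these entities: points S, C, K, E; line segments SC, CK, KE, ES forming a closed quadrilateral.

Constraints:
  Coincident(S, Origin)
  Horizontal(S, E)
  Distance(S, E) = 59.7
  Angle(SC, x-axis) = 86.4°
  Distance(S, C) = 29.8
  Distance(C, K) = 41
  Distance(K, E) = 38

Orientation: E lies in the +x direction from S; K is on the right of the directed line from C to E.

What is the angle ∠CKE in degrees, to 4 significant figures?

110.7°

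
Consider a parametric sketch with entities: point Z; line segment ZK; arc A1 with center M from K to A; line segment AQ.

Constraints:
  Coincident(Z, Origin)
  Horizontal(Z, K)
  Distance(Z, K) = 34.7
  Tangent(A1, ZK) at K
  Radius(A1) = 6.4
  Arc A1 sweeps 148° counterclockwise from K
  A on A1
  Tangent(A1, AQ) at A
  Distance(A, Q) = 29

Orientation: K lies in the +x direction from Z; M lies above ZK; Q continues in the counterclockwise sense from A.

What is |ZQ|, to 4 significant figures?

30.36

Z is at the origin; ZK is horizontal with |ZK| = 34.7 and K on the +x side, so K = (34.70, 0.000). Tangency of A1 to ZK means the radius MK is perpendicular to ZK, so M = K + (0, 6.4) = (34.70, 6.400). On A1, K sits at bearing -90° from M; a 148° counterclockwise sweep puts A at bearing 58°, so A = M + 6.4·(cos 58°, sin 58°) = (38.09, 11.83). The tangent condition forces MA to be normal to AQ, so AQ runs along (−sin 58°, cos 58°); with |AQ| = 29.0, Q = (13.50, 27.20). Then |ZQ| = |Q − Z| = 30.36.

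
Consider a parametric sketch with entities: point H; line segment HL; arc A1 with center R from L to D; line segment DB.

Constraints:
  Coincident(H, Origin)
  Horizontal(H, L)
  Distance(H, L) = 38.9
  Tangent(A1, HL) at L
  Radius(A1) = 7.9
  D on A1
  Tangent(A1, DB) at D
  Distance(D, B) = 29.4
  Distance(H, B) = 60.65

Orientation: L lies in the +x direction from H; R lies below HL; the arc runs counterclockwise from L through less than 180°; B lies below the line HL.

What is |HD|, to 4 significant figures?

34.47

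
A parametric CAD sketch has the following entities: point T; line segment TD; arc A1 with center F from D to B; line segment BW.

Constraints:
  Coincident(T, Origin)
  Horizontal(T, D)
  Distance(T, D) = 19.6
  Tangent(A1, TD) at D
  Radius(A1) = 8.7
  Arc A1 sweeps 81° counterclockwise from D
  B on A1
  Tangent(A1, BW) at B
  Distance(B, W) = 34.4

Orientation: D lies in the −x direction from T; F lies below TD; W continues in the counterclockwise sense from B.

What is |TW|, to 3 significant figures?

53.2

On A1, D sits at bearing 90° from F; an 81° counterclockwise sweep puts B at bearing 171°, so B = F + 8.7·(cos 171°, sin 171°) = (-28.2, -7.34). A1 meets BW tangentially, so FB is at right angles to BW, so BW runs along (−sin 171°, cos 171°); with |BW| = 34.4, W = (-33.6, -41.3). Then |TW| = |W − T| = 53.2.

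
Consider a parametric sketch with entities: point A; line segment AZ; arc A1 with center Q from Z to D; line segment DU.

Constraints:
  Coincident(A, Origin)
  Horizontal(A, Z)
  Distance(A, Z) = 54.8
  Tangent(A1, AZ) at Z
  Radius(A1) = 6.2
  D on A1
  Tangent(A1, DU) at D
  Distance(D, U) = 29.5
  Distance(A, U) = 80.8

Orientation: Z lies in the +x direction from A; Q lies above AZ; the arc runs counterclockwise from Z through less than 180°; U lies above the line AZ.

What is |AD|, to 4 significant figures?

60.10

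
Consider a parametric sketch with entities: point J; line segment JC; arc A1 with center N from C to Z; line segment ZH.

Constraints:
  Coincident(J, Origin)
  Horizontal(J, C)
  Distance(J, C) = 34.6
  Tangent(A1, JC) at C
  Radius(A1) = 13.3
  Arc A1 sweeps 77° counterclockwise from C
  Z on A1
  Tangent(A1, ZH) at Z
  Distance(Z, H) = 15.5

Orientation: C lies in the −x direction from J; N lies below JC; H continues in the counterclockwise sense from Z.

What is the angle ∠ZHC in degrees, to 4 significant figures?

19.91°

J is at the origin; J and C share the same y with |JC| = 34.6 and C on the −x side, so C = (-34.60, 0.000). Since A1 is tangent to JC there, NC ⟂ JC, so N = C + (0, -13.3) = (-34.60, -13.30). On A1, C sits at bearing 90° from N; a 77° counterclockwise sweep puts Z at bearing 167°, so Z = N + 13.3·(cos 167°, sin 167°) = (-47.56, -10.31). A1 meets ZH tangentially, so NZ is at right angles to ZH, so ZH runs along (−sin 167°, cos 167°); with |ZH| = 15.5, H = (-51.05, -25.41). Then cos ∠ZHC = HZ·HC / (|HZ||HC|), giving 19.91°.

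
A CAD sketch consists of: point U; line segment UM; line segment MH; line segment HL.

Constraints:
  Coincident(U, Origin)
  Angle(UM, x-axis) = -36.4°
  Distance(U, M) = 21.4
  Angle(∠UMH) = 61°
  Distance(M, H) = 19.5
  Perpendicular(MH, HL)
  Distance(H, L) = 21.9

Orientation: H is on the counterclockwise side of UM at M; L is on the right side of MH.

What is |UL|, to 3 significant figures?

41.6

∠UMH = 61.0°, so MH runs at -36.4° + (180° − 61.0°) = 82.6° from the x-axis; with |MH| = 19.5, H = M + 19.5·(cos 82.6°, sin 82.6°) = (19.7, 6.64). MH is perpendicular to HL; with |HL| = 21.9 on the right of MH, L = H + 21.9·(0.992, -0.129) = (41.5, 3.82). Then |UL| = |L − U| = 41.6.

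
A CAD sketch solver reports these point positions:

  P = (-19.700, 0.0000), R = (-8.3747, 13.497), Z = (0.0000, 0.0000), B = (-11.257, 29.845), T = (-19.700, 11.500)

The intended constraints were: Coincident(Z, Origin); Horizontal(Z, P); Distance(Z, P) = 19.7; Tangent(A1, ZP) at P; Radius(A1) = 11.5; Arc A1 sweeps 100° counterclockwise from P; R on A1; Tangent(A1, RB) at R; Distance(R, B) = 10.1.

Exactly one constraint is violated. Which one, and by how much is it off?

Distance(R, B) = 10.1 — off by 6.50.

Z = (0.00, 0.00) ✓; Z.y = 0.00, P.y = 0.00 ✓; |ZP| = 19.70 ✓; ∠(TP, PZ) = 90.00° ✓; |TP| = 11.50 ✓; bearing(T→R) − bearing(T→P) = 100.0° ✓; |TR| = 11.50 ✓; ∠(TR, RB) = 90.00° ✓; |RB| = 16.60 ✗.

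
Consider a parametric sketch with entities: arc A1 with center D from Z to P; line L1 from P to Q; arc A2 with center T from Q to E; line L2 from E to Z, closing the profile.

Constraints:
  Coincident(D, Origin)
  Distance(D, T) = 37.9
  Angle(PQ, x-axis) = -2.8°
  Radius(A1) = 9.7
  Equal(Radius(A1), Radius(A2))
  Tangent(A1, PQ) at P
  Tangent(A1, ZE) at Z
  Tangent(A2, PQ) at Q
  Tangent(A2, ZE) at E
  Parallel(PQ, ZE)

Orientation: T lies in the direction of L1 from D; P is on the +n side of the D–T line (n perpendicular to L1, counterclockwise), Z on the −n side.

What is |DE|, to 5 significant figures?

39.122

The slot axis is L1's direction at -2.8°, so u = (cos -2.8°, sin -2.8°) = (0.99881, -0.048850) and n = (−sin -2.8°, cos -2.8°) = (0.048850, 0.99881). D is at the origin and T lies 37.9 along u from D, so T = 37.9·u = (37.855, -1.8514). Tangency of A1 to both parallel lines with radius 9.7 puts P and Z at D ± 9.7·n: P = (0.47384, 9.6884), Z = (-0.47384, -9.6884). Equal radii place Q and E the same way about T: Q = T + 9.7·n = (38.329, 7.8370), E = T − 9.7·n = (37.381, -11.540). Then |DE| = |E − D| = 39.122.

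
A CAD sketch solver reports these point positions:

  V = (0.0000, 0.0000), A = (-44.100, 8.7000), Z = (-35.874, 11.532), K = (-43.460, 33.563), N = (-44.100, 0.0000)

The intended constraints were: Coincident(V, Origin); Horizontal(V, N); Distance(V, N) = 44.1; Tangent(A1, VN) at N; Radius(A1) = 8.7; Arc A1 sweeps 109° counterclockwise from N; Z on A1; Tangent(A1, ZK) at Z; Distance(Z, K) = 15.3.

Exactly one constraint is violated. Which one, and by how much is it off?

Distance(Z, K) = 15.3 — off by 8.00.

V = (0.00, 0.00) ✓; V.y = 0.00, N.y = 0.00 ✓; |VN| = 44.10 ✓; ∠(AN, NV) = 90.00° ✓; |AN| = 8.700 ✓; bearing(A→Z) − bearing(A→N) = 109.0° ✓; |AZ| = 8.700 ✓; ∠(AZ, ZK) = 90.00° ✓; |ZK| = 23.30 ✗.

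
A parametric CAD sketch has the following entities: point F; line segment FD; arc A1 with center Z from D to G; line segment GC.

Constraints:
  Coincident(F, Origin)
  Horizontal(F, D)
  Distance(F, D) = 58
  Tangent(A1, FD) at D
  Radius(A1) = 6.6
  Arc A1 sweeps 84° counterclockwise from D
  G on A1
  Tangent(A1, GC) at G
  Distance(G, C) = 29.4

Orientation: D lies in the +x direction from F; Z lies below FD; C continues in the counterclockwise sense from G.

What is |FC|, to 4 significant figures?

59.79

F is at the origin; FD is horizontal with |FD| = 58.0 and D on the +x side, so D = (58.00, 0.000). Tangency of A1 to FD means the radius ZD is perpendicular to FD, so Z = D + (0, -6.6) = (58.00, -6.600). On A1, D sits at bearing 90° from Z; an 84° counterclockwise sweep puts G at bearing 174°, so G = Z + 6.6·(cos 174°, sin 174°) = (51.44, -5.910). The tangent condition forces ZG to be normal to GC, so GC runs along (−sin 174°, cos 174°); with |GC| = 29.4, C = (48.36, -35.15). Then |FC| = |C − F| = 59.79.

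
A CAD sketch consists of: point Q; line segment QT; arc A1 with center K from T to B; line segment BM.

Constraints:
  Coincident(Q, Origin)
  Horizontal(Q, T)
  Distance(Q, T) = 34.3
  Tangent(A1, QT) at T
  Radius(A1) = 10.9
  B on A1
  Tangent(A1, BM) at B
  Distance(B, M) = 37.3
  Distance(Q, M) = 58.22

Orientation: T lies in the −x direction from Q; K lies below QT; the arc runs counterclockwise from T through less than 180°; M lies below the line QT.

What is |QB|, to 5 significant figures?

46.867

Checks: |KB| = 10.90 ✓; ∠(KB, BM) = 90.00° ✓; |BM| = 37.30 ✓; |QM| = 58.22 ✓.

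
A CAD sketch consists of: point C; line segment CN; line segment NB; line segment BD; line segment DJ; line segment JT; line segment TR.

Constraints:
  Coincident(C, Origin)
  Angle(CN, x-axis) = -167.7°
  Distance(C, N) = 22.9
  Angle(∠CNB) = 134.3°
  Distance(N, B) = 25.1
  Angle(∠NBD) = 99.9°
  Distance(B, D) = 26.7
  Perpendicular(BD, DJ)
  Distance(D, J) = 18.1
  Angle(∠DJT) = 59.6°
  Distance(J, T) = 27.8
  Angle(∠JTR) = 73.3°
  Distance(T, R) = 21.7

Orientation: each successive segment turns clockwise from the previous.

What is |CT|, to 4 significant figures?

39.78

The perpendicularity gives DJ at right angles to BD, so DJ runs at -23.50°; with |DJ| = 18.1, J = (-16.08, 26.21). ∠DJT = 59.6° gives JT at -143.9° from the x-axis; with |JT| = 27.8, T = (-38.55, 9.827). Then |CT| = |T − C| = 39.78.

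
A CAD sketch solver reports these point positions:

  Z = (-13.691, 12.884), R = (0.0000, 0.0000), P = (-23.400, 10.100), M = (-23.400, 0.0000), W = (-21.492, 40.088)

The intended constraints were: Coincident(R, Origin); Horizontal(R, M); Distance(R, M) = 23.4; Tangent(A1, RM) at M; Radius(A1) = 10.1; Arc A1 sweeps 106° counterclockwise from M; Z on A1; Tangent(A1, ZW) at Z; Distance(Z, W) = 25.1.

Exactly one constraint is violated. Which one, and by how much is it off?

Distance(Z, W) = 25.1 — off by 3.20.

R = (0.00, 0.00) ✓; R.y = 0.00, M.y = 0.00 ✓; |RM| = 23.40 ✓; ∠(PM, MR) = 90.00° ✓; |PM| = 10.10 ✓; bearing(P→Z) − bearing(P→M) = 106.0° ✓; |PZ| = 10.10 ✓; ∠(PZ, ZW) = 90.00° ✓; |ZW| = 28.30 ✗.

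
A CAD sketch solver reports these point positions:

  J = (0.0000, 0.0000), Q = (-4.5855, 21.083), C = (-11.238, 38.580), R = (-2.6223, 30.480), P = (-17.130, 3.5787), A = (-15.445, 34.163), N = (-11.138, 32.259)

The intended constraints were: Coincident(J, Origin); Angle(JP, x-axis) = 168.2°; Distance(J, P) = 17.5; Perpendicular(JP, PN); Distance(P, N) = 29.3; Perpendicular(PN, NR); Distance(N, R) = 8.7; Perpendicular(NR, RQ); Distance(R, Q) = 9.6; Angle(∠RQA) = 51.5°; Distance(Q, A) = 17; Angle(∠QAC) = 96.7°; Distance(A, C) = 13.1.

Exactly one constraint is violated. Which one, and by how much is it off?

Distance(A, C) = 13.1 — off by 7.00.

J = (0.00, 0.00) ✓; JP at 168.2° ✓; |JP| = 17.50 ✓; ∠(JP, PN) = 90.00° ✓; |PN| = 29.30 ✓; ∠(PN, NR) = 90.00° ✓; |NR| = 8.700 ✓; ∠(NR, RQ) = 90.00° ✓; |RQ| = 9.600 ✓; ∠RQA = 51.50° ✓; |QA| = 17.00 ✓; ∠QAC = 96.69° ✓; |AC| = 6.100 ✗.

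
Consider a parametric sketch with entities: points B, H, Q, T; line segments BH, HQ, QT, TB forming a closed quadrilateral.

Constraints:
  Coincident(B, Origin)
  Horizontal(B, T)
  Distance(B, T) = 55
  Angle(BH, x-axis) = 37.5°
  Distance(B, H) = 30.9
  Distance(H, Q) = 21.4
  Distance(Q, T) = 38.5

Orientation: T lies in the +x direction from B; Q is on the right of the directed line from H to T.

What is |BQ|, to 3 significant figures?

16.5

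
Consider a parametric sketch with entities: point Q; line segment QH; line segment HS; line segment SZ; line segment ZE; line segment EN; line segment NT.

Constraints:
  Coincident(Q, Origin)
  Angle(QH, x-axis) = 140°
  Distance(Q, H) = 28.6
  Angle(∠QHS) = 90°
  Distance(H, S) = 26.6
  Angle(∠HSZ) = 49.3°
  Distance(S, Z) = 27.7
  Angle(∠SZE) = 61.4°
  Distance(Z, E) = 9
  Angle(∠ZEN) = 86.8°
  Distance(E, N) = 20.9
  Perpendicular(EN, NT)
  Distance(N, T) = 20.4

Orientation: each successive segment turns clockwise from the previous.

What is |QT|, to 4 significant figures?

31.55

Q is at the origin; QH runs at 140.0° with length 28.6, so H = (-21.91, 18.38). ∠QHS = 90.0° gives HS at 50.00° from the x-axis; with |HS| = 26.6, S = (-4.811, 38.76). ∠HSZ = 49.3° gives SZ at -80.70° from the x-axis; with |SZ| = 27.7, Z = (-0.3343, 11.42). ∠SZE = 61.4° gives ZE at 160.7° from the x-axis; with |ZE| = 9.0, E = (-8.829, 14.40). ∠ZEN = 86.8° gives EN at 67.50° from the x-axis; with |EN| = 20.9, N = (-0.8304, 33.71). The perpendicularity gives NT at right angles to EN, so NT runs at -22.50°; with |NT| = 20.4, T = (18.02, 25.90). Then |QT| = |T − Q| = 31.55.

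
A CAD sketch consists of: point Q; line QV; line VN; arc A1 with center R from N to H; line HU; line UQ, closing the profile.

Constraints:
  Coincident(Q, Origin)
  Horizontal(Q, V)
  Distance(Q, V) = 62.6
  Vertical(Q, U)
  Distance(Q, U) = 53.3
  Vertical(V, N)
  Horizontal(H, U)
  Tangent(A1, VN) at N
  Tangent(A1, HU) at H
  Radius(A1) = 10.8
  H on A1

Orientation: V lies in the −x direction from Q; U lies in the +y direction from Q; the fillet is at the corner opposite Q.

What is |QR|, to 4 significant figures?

67.00

Q is at the origin; Q and V share the same y with |QV| = 62.6 and V on the −x side, so V = (-62.60, 0.000). QU is vertical with |QU| = 53.3 and U on the +y side, so U = (0.000, 53.30). The virtual corner opposite Q is at (-62.60, 53.30). A1 meets VN tangentially, so RN is at right angles to VN and A1 meets HU tangentially, so RH is at right angles to HU, with radius 10.8, so the center R sits 10.8 in from both sides at R = (-51.80, 42.50). Then |QR| = |R − Q| = 67.00.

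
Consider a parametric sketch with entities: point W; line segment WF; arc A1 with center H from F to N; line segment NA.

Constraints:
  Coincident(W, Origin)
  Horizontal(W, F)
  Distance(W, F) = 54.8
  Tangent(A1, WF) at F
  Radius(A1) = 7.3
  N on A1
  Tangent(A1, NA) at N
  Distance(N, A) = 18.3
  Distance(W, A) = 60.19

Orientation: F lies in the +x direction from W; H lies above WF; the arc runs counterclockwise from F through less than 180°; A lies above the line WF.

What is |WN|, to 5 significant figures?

62.300

Checks: ∠(HF, FW) = 90.00° ✓; |HF| = 7.300 ✓; |HN| = 7.300 ✓; ∠(HN, NA) = 90.00° ✓; |NA| = 18.30 ✓; |WA| = 60.19 ✓.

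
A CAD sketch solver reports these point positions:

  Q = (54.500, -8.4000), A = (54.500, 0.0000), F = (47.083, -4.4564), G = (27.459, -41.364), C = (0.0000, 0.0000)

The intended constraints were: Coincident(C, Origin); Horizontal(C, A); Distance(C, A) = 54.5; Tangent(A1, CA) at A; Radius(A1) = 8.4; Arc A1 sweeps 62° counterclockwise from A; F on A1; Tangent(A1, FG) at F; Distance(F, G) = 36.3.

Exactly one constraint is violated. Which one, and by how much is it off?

Distance(F, G) = 36.3 — off by 5.50.

C = (0.00, 0.00) ✓; C.y = 0.00, A.y = 0.00 ✓; |CA| = 54.50 ✓; ∠(QA, AC) = 90.00° ✓; |QA| = 8.400 ✓; bearing(Q→F) − bearing(Q→A) = 62.00° ✓; |QF| = 8.400 ✓; ∠(QF, FG) = 90.00° ✓; |FG| = 41.80 ✗.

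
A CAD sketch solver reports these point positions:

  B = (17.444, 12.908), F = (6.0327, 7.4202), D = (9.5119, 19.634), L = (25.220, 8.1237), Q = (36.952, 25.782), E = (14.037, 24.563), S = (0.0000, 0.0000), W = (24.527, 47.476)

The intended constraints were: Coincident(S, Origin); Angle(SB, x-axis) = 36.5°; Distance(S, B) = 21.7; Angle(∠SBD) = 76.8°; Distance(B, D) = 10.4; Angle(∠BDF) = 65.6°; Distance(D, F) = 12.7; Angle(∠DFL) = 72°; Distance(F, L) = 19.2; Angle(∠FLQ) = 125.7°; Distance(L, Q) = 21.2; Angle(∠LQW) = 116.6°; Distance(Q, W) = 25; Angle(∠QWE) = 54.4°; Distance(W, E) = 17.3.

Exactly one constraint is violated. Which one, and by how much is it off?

Distance(W, E) = 17.3 — off by 7.90.

S = (0.00, 0.00) ✓; SB at 36.50° ✓; |SB| = 21.70 ✓; ∠SBD = 76.80° ✓; |BD| = 10.40 ✓; ∠BDF = 65.60° ✓; |DF| = 12.70 ✓; ∠DFL = 72.00° ✓; |FL| = 19.20 ✓; ∠FLQ = 125.7° ✓; |LQ| = 21.20 ✓; ∠LQW = 116.6° ✓; |QW| = 25.00 ✓; ∠QWE = 54.40° ✓; |WE| = 25.20 ✗.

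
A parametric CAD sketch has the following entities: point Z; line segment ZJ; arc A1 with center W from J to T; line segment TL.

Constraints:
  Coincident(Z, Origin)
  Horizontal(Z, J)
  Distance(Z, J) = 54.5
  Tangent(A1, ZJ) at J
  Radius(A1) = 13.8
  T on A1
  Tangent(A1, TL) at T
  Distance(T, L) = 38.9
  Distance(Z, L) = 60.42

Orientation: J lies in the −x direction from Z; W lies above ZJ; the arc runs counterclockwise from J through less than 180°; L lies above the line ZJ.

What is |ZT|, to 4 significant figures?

42.47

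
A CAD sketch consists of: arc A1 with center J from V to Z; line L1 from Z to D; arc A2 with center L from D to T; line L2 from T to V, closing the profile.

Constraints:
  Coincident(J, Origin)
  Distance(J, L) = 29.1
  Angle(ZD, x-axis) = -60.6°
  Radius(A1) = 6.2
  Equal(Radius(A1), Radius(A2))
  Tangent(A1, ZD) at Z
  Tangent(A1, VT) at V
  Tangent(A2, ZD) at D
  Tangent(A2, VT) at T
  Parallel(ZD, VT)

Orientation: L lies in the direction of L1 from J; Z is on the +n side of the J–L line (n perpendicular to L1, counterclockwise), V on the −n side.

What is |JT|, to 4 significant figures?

29.75

The slot axis is L1's direction at -60.6°, so u = (cos -60.6°, sin -60.6°) = (0.4909, -0.8712) and n = (−sin -60.6°, cos -60.6°) = (0.8712, 0.4909). J is at the origin and L lies 29.1 along u from J, so L = 29.1·u = (14.29, -25.35). Tangency of A1 to both parallel lines with radius 6.2 puts Z and V at J ± 6.2·n: Z = (5.402, 3.044), V = (-5.402, -3.044). Equal radii place D and T the same way about L: D = L + 6.2·n = (19.69, -22.31), T = L − 6.2·n = (8.884, -28.40). Then |JT| = |T − J| = 29.75.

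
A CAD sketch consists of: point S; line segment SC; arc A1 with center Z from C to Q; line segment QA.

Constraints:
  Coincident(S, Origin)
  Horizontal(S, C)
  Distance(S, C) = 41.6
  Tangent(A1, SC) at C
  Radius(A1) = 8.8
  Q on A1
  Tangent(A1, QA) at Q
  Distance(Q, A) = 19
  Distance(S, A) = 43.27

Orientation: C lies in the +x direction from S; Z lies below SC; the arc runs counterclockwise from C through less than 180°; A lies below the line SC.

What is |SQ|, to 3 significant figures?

34.0

S is at the origin; SC is horizontal with |SC| = 41.6 and C on the +x side, so C = (41.6, 0.00). Tangency of A1 to SC means the radius ZC is perpendicular to SC, so Z = C + (0, -8.8) = (41.6, -8.80). Since ZQ ⟂ QA (tangency), |ZA| = √(8.8² + 19.0²) = 20.9 regardless of where Q sits on A1. So A lies on both circle(S, 43.27) and circle(Z, 20.9); the below-SC intersection is A = (33.1, -27.9). Q is the foot of the tangent from A: Q = (32.8, -8.92).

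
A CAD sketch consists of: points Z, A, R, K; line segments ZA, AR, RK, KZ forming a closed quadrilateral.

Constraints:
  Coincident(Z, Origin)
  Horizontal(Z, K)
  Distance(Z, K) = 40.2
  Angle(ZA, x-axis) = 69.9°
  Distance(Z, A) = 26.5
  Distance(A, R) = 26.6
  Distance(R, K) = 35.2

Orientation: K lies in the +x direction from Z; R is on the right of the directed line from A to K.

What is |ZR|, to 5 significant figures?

5.2189

Z is at the origin; ZK is horizontal with |ZK| = 40.2 and K in +x, so K = (40.2, 0). ZA runs at 69.9° with |ZA| = 26.5, so A = (9.1070, 24.886). R is determined by |AR| = 26.6 and |RK| = 35.2 together: it lies at the intersection of circle(A, 26.6) and circle(K, 35.2). With |AK| = 39.826, the foot of the radical line on AK is 13.240 from A and the perpendicular offset is √(26.6² − 13.240²) = 23.071. Taking the right-of-AK solution: R = (5.0278, -1.3994).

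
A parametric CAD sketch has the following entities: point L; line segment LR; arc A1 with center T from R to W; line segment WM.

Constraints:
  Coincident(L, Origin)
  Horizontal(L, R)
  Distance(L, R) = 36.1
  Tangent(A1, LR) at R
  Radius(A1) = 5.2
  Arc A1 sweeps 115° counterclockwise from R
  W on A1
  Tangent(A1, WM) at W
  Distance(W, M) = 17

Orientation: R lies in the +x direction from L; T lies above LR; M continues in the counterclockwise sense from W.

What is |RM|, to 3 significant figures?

22.9

L is at the origin; L and R share the same y with |LR| = 36.1 and R on the +x side, so R = (36.1, 0.00). Tangency of A1 to LR means the radius TR is perpendicular to LR, so T = R + (0, 5.2) = (36.1, 5.20). On A1, R sits at bearing -90° from T; a 115° counterclockwise sweep puts W at bearing 25°, so W = T + 5.2·(cos 25°, sin 25°) = (40.8, 7.40). Tangency of A1 to WM means the radius TW is perpendicular to WM, so WM runs along (−sin 25°, cos 25°); with |WM| = 17.0, M = (33.6, 22.8). Then |RM| = |M − R| = 22.9.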